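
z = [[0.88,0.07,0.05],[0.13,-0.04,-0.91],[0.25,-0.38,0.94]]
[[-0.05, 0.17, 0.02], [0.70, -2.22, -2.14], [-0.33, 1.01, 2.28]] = z@[[0.05, -0.17, -0.09], [-0.89, 2.90, -0.24], [-0.72, 2.29, 2.35]]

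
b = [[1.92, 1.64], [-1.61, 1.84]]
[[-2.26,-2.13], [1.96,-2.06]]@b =[[-0.91, -7.63], [7.08, -0.58]]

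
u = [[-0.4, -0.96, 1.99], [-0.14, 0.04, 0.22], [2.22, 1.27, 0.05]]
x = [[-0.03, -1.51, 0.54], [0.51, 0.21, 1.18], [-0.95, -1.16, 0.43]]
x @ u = [[1.42,0.65,-0.36], [2.39,1.02,1.12], [1.50,1.41,-2.12]]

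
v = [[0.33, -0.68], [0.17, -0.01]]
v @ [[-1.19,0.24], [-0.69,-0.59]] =[[0.08, 0.48], [-0.2, 0.05]]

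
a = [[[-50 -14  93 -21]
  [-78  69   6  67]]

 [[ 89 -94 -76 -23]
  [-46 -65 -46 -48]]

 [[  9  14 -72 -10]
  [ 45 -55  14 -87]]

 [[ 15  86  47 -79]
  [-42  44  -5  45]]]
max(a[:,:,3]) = 67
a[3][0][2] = 47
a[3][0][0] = 15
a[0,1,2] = 6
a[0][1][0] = -78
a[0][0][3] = -21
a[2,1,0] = 45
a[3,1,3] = 45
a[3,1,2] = -5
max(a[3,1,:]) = 45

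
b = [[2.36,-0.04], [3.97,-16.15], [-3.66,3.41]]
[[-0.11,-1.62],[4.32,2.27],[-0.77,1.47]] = b @ [[-0.05, -0.69], [-0.28, -0.31]]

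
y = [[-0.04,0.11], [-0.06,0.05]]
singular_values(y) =[0.14, 0.03]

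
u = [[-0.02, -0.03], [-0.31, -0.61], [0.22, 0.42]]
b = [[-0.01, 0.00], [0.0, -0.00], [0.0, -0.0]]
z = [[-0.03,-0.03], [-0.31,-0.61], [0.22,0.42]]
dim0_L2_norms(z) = [0.38, 0.74]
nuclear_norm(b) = 0.01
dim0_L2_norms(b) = [0.01, 0.0]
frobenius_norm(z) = 0.83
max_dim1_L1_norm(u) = 0.92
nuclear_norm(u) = 0.84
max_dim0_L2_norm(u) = 0.74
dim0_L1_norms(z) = [0.56, 1.06]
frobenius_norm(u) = 0.83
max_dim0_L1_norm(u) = 1.06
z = b + u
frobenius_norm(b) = 0.01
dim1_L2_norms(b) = [0.01, 0.0, 0.0]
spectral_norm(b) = 0.01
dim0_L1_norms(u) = [0.55, 1.06]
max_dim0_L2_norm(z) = 0.74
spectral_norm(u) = 0.83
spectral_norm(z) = 0.83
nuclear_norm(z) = 0.85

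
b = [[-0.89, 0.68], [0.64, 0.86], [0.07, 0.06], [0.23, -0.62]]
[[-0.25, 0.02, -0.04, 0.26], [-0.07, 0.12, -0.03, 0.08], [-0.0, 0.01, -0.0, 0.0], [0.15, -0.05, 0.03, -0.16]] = b @[[0.14, 0.05, 0.01, -0.14], [-0.19, 0.1, -0.04, 0.2]]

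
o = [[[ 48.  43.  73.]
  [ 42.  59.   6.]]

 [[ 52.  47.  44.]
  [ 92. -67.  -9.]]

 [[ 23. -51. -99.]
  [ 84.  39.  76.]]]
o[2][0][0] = 23.0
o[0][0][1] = 43.0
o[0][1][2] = 6.0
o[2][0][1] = -51.0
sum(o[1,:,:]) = 159.0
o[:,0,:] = [[48.0, 43.0, 73.0], [52.0, 47.0, 44.0], [23.0, -51.0, -99.0]]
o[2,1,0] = 84.0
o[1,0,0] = 52.0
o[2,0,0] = 23.0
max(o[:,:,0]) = 92.0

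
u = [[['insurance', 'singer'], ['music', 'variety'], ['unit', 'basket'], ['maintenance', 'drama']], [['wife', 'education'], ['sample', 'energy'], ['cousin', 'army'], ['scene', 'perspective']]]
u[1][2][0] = 'cousin'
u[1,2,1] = 'army'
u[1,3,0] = 'scene'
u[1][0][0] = 'wife'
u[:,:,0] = [['insurance', 'music', 'unit', 'maintenance'], ['wife', 'sample', 'cousin', 'scene']]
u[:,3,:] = [['maintenance', 'drama'], ['scene', 'perspective']]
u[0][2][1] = 'basket'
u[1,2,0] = 'cousin'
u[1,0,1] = 'education'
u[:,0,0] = ['insurance', 'wife']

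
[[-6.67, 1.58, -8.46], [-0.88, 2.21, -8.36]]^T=[[-6.67, -0.88], [1.58, 2.21], [-8.46, -8.36]]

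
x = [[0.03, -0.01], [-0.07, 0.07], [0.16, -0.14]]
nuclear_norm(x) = 0.25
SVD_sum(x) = [[0.02, -0.02], [-0.07, 0.07], [0.16, -0.14]] + [[0.01, 0.01], [0.00, 0.00], [0.0, 0.00]]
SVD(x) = [[-0.12, -0.9], [0.42, -0.44], [-0.90, -0.08]] @ diag([0.23623850607694802, 0.013833591237700928]) @ [[-0.75,  0.66], [-0.66,  -0.75]]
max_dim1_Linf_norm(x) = 0.16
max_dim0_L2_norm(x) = 0.18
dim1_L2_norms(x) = [0.03, 0.1, 0.21]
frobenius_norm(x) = 0.24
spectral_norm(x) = 0.24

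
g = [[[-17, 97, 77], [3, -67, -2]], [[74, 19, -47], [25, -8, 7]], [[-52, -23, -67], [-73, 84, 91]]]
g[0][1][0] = 3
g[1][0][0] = 74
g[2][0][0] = -52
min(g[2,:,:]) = -73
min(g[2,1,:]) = -73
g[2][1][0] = -73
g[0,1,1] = -67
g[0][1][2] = -2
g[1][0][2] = -47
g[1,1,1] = -8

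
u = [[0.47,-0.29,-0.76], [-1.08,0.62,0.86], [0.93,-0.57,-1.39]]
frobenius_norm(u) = 2.51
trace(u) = -0.30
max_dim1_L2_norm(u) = 1.77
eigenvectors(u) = [[0.14,-0.46,0.5], [-0.92,-0.88,-0.14], [0.36,0.05,0.86]]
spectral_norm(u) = 2.48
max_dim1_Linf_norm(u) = 1.39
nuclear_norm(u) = 2.86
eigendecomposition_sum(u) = [[0.15, -0.08, -0.1], [-0.99, 0.56, 0.67], [0.38, -0.22, -0.26]] + [[0.0, -0.00, -0.00],[0.01, -0.0, -0.0],[-0.00, 0.0, 0.00]] + [[0.32,-0.21,-0.66], [-0.09,0.06,0.19], [0.55,-0.35,-1.13]]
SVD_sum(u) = [[0.56,  -0.33,  -0.67], [-0.89,  0.53,  1.07], [1.05,  -0.63,  -1.26]] + [[-0.09, 0.04, -0.09],[-0.19, 0.09, -0.21],[-0.12, 0.06, -0.13]] + [[0.00, 0.0, -0.00], [-0.00, -0.0, 0.00], [-0.0, -0.0, 0.00]]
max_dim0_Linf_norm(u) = 1.39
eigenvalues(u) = [0.45, 0.0, -0.75]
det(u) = -0.00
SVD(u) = [[-0.37, -0.35, -0.86], [0.60, -0.8, 0.07], [-0.71, -0.49, 0.51]] @ diag([2.481011590488966, 0.3734709808590287, 0.0009561985184628772]) @ [[-0.6, 0.36, 0.72], [0.65, -0.31, 0.69], [-0.47, -0.88, 0.05]]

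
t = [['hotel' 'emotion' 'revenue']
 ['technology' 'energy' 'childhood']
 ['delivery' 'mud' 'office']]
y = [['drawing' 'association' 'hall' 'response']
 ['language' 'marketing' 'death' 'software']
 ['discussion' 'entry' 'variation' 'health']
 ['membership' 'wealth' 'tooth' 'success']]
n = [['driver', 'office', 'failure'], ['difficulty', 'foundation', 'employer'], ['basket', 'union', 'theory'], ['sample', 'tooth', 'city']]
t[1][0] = 'technology'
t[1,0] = 'technology'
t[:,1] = ['emotion', 'energy', 'mud']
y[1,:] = ['language', 'marketing', 'death', 'software']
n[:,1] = ['office', 'foundation', 'union', 'tooth']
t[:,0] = ['hotel', 'technology', 'delivery']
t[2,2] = 'office'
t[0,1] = 'emotion'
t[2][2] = 'office'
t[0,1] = 'emotion'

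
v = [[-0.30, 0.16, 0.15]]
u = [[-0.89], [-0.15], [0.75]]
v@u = [[0.36]]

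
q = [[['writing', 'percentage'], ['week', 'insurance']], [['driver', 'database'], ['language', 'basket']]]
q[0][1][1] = 'insurance'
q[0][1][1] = 'insurance'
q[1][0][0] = 'driver'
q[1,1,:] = ['language', 'basket']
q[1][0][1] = 'database'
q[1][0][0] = 'driver'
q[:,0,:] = [['writing', 'percentage'], ['driver', 'database']]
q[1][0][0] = 'driver'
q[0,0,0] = 'writing'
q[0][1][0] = 'week'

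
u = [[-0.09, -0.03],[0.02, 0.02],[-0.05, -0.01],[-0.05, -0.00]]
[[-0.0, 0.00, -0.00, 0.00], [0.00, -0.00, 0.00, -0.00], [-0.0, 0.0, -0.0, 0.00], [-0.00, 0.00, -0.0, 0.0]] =u @ [[0.01, -0.02, 0.01, -0.01], [-0.01, 0.02, -0.01, -0.0]]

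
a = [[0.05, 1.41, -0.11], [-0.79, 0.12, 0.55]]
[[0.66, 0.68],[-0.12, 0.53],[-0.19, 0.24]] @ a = [[-0.5,1.01,0.30], [-0.42,-0.11,0.30], [-0.2,-0.24,0.15]]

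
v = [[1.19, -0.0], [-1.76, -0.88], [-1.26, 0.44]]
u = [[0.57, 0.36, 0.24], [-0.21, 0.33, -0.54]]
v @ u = [[0.68,0.43,0.29], [-0.82,-0.92,0.05], [-0.81,-0.31,-0.54]]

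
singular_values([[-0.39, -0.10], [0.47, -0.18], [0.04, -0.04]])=[0.62, 0.19]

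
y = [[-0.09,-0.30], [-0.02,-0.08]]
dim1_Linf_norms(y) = [0.3, 0.08]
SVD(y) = [[-0.97, -0.25], [-0.25, 0.97]] @ diag([0.3238614994774132, 0.0037052876057707823]) @ [[0.28, 0.96], [0.96, -0.28]]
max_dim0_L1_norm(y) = 0.38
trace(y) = -0.17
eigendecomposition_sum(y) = [[-0.09, -0.31], [-0.02, -0.08]] + [[-0.00, 0.01], [0.0, -0.0]]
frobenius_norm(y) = 0.32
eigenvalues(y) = [-0.16, -0.01]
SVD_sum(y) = [[-0.09, -0.3], [-0.02, -0.08]] + [[-0.00, 0.00], [0.00, -0.0]]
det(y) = 0.00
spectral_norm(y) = 0.32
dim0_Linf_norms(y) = [0.09, 0.3]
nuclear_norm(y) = 0.33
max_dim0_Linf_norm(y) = 0.3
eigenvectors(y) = [[-0.97, 0.96], [-0.24, -0.27]]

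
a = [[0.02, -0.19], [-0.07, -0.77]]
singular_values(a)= [0.8, 0.04]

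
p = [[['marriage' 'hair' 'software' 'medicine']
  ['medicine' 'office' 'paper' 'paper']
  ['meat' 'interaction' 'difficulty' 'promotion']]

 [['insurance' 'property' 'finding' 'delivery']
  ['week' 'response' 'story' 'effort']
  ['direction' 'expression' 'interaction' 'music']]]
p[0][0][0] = 'marriage'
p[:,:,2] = [['software', 'paper', 'difficulty'], ['finding', 'story', 'interaction']]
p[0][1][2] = 'paper'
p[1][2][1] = 'expression'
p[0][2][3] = 'promotion'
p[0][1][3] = 'paper'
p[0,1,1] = 'office'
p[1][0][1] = 'property'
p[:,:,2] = [['software', 'paper', 'difficulty'], ['finding', 'story', 'interaction']]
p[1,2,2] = 'interaction'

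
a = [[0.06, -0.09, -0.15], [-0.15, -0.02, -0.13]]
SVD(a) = [[-0.62, -0.78], [-0.78, 0.62]] @ diag([0.22274351616824872, 0.15615801614071917]) @ [[0.36,0.32,0.88], [-0.90,0.37,0.23]]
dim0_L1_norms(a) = [0.21, 0.11, 0.28]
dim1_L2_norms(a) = [0.18, 0.2]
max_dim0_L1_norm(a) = 0.28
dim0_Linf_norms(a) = [0.15, 0.09, 0.15]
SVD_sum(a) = [[-0.05, -0.04, -0.12], [-0.06, -0.06, -0.15]] + [[0.11, -0.05, -0.03], [-0.09, 0.04, 0.02]]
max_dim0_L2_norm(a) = 0.2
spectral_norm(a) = 0.22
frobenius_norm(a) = 0.27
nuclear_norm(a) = 0.38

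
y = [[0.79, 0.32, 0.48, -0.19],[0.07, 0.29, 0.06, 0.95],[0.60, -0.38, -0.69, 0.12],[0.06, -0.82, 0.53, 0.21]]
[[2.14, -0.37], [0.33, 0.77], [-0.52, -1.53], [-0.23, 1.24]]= y@ [[1.40, -1.09], [1.17, -0.33], [1.29, 1.6], [-0.19, 0.89]]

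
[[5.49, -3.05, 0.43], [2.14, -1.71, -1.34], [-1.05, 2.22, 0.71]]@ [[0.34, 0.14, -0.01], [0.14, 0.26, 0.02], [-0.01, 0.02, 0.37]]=[[1.44, -0.02, 0.04], [0.50, -0.17, -0.55], [-0.05, 0.44, 0.32]]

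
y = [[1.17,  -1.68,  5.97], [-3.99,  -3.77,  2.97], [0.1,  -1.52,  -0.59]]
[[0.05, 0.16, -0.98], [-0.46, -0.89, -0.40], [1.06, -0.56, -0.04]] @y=[[-0.68, 0.8, 1.35], [2.97, 4.74, -5.15], [3.47, 0.39, 4.69]]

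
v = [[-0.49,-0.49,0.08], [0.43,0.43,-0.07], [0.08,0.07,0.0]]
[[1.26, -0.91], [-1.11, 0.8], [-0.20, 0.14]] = v@[[0.76, -0.55], [-3.73, 2.69], [-2.40, 1.73]]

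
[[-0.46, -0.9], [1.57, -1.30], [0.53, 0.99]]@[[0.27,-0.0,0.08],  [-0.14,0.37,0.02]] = [[0.0, -0.33, -0.05], [0.61, -0.48, 0.1], [0.00, 0.37, 0.06]]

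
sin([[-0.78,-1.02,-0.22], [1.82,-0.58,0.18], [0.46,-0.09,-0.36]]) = [[-1.44, -1.08, -0.31], [1.96, -1.20, 0.09], [0.47, -0.26, -0.38]]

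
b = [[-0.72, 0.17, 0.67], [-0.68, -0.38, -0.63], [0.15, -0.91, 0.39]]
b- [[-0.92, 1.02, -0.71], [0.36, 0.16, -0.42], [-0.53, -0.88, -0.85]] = [[0.20, -0.85, 1.38], [-1.04, -0.54, -0.21], [0.68, -0.03, 1.24]]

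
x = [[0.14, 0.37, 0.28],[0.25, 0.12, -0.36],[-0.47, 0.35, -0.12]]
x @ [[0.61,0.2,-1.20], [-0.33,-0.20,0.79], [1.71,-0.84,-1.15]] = [[0.44, -0.28, -0.2],[-0.50, 0.33, 0.21],[-0.61, -0.06, 0.98]]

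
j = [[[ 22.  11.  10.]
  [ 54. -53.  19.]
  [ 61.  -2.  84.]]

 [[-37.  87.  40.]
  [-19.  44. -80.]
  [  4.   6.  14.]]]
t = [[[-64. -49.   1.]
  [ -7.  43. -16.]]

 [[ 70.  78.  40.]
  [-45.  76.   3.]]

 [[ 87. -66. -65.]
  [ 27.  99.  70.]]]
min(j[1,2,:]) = 4.0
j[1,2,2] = 14.0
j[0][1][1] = -53.0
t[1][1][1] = 76.0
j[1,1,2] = -80.0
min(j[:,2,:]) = -2.0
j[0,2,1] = -2.0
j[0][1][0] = 54.0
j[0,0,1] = 11.0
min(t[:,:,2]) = -65.0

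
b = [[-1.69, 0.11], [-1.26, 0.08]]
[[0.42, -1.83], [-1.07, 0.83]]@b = [[1.6, -0.10],[0.76, -0.05]]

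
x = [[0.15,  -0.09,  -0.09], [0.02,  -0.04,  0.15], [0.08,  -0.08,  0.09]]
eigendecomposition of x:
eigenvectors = [[(0.68+0j), 0.68-0.00j, -0.60+0.00j], [0.06-0.50j, 0.06+0.50j, -0.78+0.00j], [0.35-0.40j, (0.35+0.4j), (-0.17+0j)]]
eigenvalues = [(0.1+0.12j), (0.1-0.12j), (0.01+0j)]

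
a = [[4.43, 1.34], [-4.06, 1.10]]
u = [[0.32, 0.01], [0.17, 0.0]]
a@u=[[1.65, 0.04], [-1.11, -0.04]]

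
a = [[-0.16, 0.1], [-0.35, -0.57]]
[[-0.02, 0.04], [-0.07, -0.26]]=a @ [[0.15, 0.03], [0.03, 0.44]]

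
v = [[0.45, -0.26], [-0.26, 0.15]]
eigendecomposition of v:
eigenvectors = [[0.87,0.5], [-0.5,0.87]]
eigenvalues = [0.6, -0.0]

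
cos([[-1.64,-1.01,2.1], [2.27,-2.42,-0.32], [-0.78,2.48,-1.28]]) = [[-3.33, -0.21, 4.01], [3.63, -4.33, 0.73], [0.03, 4.33, -2.26]]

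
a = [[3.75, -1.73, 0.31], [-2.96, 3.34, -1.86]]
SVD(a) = [[-0.64,  0.77], [0.77,  0.64]] @ diag([6.163952601712014, 1.591850597213097]) @ [[-0.76, 0.60, -0.26], [0.61, 0.51, -0.6]]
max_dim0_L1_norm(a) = 6.71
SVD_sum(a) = [[3.00, -2.36, 1.04], [-3.59, 2.81, -1.25]] + [[0.75,0.63,-0.73], [0.63,0.53,-0.61]]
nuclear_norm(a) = 7.76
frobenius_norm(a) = 6.37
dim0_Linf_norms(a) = [3.75, 3.34, 1.86]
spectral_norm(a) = 6.16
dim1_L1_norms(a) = [5.79, 8.16]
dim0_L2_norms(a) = [4.78, 3.76, 1.89]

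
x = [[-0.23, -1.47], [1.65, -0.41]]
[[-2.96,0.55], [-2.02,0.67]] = x @ [[-0.7, 0.30], [2.12, -0.42]]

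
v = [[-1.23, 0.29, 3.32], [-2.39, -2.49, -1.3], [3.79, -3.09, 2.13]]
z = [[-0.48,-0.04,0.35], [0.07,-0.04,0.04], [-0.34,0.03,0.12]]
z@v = [[2.01, -1.12, -0.8], [0.16, -0.00, 0.37], [0.8, -0.54, -0.91]]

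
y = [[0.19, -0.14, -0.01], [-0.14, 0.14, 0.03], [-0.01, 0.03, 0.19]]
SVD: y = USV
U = [[-0.74, -0.23, -0.63], [0.64, 0.06, -0.77], [0.22, -0.97, 0.1]]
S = [0.31, 0.19, 0.02]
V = [[-0.74, 0.64, 0.22], [-0.23, 0.06, -0.97], [-0.63, -0.77, 0.10]]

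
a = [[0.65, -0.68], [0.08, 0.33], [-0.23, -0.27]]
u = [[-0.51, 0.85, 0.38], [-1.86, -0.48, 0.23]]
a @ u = [[0.93, 0.88, 0.09],[-0.65, -0.09, 0.11],[0.62, -0.07, -0.15]]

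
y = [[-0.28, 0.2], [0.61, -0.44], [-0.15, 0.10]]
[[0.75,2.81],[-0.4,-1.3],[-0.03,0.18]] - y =[[1.03,2.61], [-1.01,-0.86], [0.12,0.08]]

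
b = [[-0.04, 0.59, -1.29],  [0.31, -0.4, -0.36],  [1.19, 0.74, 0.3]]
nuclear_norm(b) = 3.46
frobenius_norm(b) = 2.11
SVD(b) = [[-0.19,  0.97,  -0.13], [-0.05,  0.12,  0.99], [0.98,  0.19,  0.02]] @ diag([1.4335021508282735, 1.4287986081736308, 0.597332504432673]) @ [[0.81, 0.44, 0.39], [0.16, 0.47, -0.87], [0.56, -0.77, -0.31]]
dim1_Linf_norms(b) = [1.29, 0.4, 1.19]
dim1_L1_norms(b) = [1.92, 1.07, 2.23]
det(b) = -1.22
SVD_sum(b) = [[-0.22, -0.12, -0.1], [-0.05, -0.03, -0.03], [1.14, 0.62, 0.54]] + [[0.22, 0.65, -1.21], [0.03, 0.08, -0.15], [0.04, 0.13, -0.24]] + [[-0.04, 0.06, 0.02], [0.33, -0.45, -0.18], [0.01, -0.01, -0.00]]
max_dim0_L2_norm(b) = 1.37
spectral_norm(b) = 1.43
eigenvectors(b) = [[(-0.05+0.66j),(-0.05-0.66j),0.58+0.00j], [0.04+0.22j,(0.04-0.22j),-0.81+0.00j], [(0.71+0j),(0.71-0j),(-0.09+0j)]]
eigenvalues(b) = [(0.26+1.33j), (0.26-1.33j), (-0.66+0j)]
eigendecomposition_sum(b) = [[0.05+0.55j, 0.10+0.38j, -0.63+0.09j], [0.06+0.18j, (0.07+0.12j), -0.20+0.09j], [(0.58-0.09j), 0.40-0.14j, 0.15+0.67j]] + [[(0.05-0.55j), 0.10-0.38j, -0.63-0.09j], [(0.06-0.18j), (0.07-0.12j), (-0.2-0.09j)], [(0.58+0.09j), 0.40+0.14j, (0.15-0.67j)]] + [[-0.13-0.00j, (0.38+0j), -0.03-0.00j], [(0.18+0j), (-0.54-0j), (0.04+0j)], [(0.02+0j), -0.06-0.00j, 0.01+0.00j]]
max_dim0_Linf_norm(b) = 1.29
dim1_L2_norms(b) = [1.42, 0.62, 1.43]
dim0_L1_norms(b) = [1.54, 1.73, 1.95]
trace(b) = -0.14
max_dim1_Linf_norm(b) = 1.29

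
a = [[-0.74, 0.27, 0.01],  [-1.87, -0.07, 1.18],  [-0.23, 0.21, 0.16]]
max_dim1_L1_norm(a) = 3.12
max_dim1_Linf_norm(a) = 1.87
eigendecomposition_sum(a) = [[(-0.06+0j), 0.02+0.00j, 0.11-0.00j], [-0.22+0.00j, (0.08+0j), 0.44-0.00j], [-0.17+0.00j, (0.06+0j), 0.34-0.00j]] + [[-0.34+0.26j, (0.13+0.09j), -0.05-0.21j], [(-0.82-0.46j), -0.07+0.33j, (0.37-0.28j)], [-0.03+0.21j, (0.08-0.01j), (-0.09-0.06j)]] + [[(-0.34-0.26j), 0.13-0.09j, (-0.05+0.21j)], [(-0.82+0.46j), -0.07-0.33j, (0.37+0.28j)], [(-0.03-0.21j), (0.08+0.01j), -0.09+0.06j]]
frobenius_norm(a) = 2.37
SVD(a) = [[-0.28, 0.92, -0.28], [-0.95, -0.30, -0.04], [-0.12, 0.25, 0.96]] @ diag([2.3191040443578697, 0.4776415151642582, 0.1761108015840175]) @ [[0.87, -0.02, -0.49], [-0.36, 0.67, -0.65], [0.34, 0.74, 0.58]]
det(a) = 0.20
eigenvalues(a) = [(0.36+0j), (-0.5+0.54j), (-0.5-0.54j)]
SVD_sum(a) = [[-0.57, 0.01, 0.32],[-1.92, 0.03, 1.09],[-0.25, 0.00, 0.14]] + [[-0.16,0.30,-0.28],[0.05,-0.10,0.09],[-0.04,0.08,-0.08]] + [[-0.02, -0.04, -0.03],[-0.0, -0.01, -0.0],[0.06, 0.12, 0.10]]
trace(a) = -0.65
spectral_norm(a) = 2.32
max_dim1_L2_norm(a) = 2.21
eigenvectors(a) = [[-0.20+0.00j, -0.16+0.38j, -0.16-0.38j], [-0.78+0.00j, (-0.89+0j), (-0.89-0j)], [(-0.6+0j), 0.07+0.19j, (0.07-0.19j)]]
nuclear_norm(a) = 2.97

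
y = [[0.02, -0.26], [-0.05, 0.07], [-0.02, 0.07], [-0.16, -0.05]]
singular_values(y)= [0.28, 0.17]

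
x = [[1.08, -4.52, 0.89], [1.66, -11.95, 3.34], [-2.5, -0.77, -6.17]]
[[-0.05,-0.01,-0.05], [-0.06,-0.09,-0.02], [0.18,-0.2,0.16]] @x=[[0.05, 0.38, 0.23], [-0.16, 1.36, -0.23], [-0.54, 1.45, -1.5]]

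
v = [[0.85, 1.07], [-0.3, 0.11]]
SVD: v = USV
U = [[-1.0,0.08], [0.08,1.00]]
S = [1.37, 0.3]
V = [[-0.64,-0.77], [-0.77,0.64]]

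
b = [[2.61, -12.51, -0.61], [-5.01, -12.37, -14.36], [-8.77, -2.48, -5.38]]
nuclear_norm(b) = 38.30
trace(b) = -15.14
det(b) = -1098.94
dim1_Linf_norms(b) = [12.51, 14.36, 8.77]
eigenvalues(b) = [(-21.43+0j), (3.14+6.43j), (3.14-6.43j)]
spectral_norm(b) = 22.61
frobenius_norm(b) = 25.69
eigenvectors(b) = [[-0.44+0.00j, -0.71+0.00j, -0.71-0.00j], [(-0.82+0j), 0.01+0.39j, (0.01-0.39j)], [(-0.37+0j), (0.41-0.42j), 0.41+0.42j]]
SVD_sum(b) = [[-2.4, -6.23, -5.52],[-5.39, -13.98, -12.37],[-2.12, -5.50, -4.87]] + [[6.31,-5.65,3.64], [-1.03,0.93,-0.60], [-4.52,4.05,-2.61]] + [[-1.29, -0.63, 1.27], [1.41, 0.68, -1.39], [-2.13, -1.03, 2.09]]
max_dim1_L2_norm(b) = 19.6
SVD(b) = [[0.38, -0.81, 0.45], [0.86, 0.13, -0.49], [0.34, 0.58, 0.74]] @ diag([22.60817358861262, 11.438068298532862, 4.249668291202991]) @ [[-0.28,  -0.72,  -0.64],[-0.68,  0.61,  -0.39],[-0.67,  -0.33,  0.66]]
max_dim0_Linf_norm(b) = 14.36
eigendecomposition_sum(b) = [[-3.64-0.00j, -6.72+0.00j, (-6.15-0j)],[(-6.85-0j), -12.63+0.00j, (-11.57-0j)],[(-3.05-0j), (-5.62+0j), (-5.15-0j)]] + [[3.13+1.78j, -2.90+0.17j, 2.77-2.50j],[0.92-1.72j, 0.13+1.57j, (-1.4-1.47j)],[(-2.86+0.83j), 1.57-1.81j, -0.12+3.08j]] + [[3.13-1.78j, (-2.9-0.17j), 2.77+2.50j], [0.92+1.72j, (0.13-1.57j), -1.40+1.47j], [-2.86-0.83j, 1.57+1.81j, (-0.12-3.08j)]]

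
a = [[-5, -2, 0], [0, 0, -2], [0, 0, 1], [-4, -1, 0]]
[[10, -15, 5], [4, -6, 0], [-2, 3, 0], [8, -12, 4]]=a@[[-2, 3, -1], [0, 0, 0], [-2, 3, 0]]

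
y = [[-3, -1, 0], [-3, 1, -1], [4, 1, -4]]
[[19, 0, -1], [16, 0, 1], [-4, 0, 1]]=y @ [[-5, 0, 0], [-4, 0, 1], [-5, 0, 0]]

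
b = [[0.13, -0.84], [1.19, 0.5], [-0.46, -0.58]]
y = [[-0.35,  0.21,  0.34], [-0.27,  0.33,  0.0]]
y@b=[[0.05, 0.20],[0.36, 0.39]]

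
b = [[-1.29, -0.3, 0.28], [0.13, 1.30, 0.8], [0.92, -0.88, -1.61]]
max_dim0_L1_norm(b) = 2.69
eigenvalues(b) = [-1.92, -0.63, 0.95]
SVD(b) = [[-0.23, 0.80, 0.55], [-0.5, -0.58, 0.64], [0.83, -0.13, 0.54]] @ diag([2.449945144782765, 1.5151006566549297, 0.3074716048014153]) @ [[0.41, -0.54, -0.74], [-0.81, -0.58, -0.02], [-0.42, 0.61, -0.67]]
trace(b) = -1.60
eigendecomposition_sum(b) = [[-0.88, 0.08, 0.59], [-0.36, 0.03, 0.24], [1.59, -0.14, -1.07]] + [[-0.37,-0.17,-0.24], [0.27,0.12,0.17], [-0.58,-0.27,-0.38]] + [[-0.04,-0.21,-0.07], [0.22,1.15,0.38], [-0.09,-0.47,-0.16]]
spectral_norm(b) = 2.45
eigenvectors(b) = [[0.47, -0.5, 0.17], [0.19, 0.36, -0.91], [-0.86, -0.79, 0.37]]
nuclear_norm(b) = 4.27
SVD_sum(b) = [[-0.23, 0.31, 0.42], [-0.50, 0.66, 0.91], [0.83, -1.10, -1.50]] + [[-0.99, -0.71, -0.03], [0.72, 0.52, 0.02], [0.16, 0.11, 0.0]] + [[-0.07, 0.1, -0.11], [-0.08, 0.12, -0.13], [-0.07, 0.1, -0.11]]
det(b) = 1.14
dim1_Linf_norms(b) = [1.29, 1.3, 1.61]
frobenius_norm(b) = 2.90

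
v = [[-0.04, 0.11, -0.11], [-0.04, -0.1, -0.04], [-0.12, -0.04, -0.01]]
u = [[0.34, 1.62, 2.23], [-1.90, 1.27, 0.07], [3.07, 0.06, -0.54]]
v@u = [[-0.56, 0.07, -0.02], [0.05, -0.19, -0.07], [0.00, -0.25, -0.26]]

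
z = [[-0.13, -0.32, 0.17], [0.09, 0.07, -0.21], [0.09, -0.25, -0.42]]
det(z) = -0.00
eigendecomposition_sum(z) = [[-0.02+0.00j, (0.02-0j), 0.06-0.00j], [0.05-0.00j, -0.05+0.00j, -0.17+0.00j], [(0.13-0j), -0.12+0.00j, -0.46+0.00j]] + [[(-0.06+0.19j),-0.17+0.46j,(0.06-0.15j)],[0.02-0.05j,(0.06-0.13j),(-0.02+0.04j)],[(-0.02+0.07j),(-0.06+0.17j),0.02-0.05j]] + [[(-0.06-0.19j), -0.17-0.46j, 0.06+0.15j], [(0.02+0.05j), 0.06+0.13j, (-0.02-0.04j)], [-0.02-0.07j, (-0.06-0.17j), 0.02+0.05j]]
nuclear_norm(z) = 0.95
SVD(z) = [[-0.22, -0.89, -0.41],[0.38, 0.30, -0.87],[0.9, -0.35, 0.27]] @ diag([0.5305681479008753, 0.4132742500814242, 0.0013544935110384325]) @ [[0.27, -0.24, -0.93], [0.27, 0.95, -0.16], [-0.92, 0.21, -0.32]]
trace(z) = -0.48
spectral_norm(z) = 0.53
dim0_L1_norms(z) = [0.31, 0.64, 0.8]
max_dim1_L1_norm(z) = 0.76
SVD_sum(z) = [[-0.03, 0.03, 0.11], [0.06, -0.05, -0.19], [0.13, -0.11, -0.44]] + [[-0.1, -0.35, 0.06], [0.03, 0.12, -0.02], [-0.04, -0.14, 0.02]] + [[0.0, -0.0, 0.00], [0.00, -0.00, 0.00], [-0.0, 0.0, -0.00]]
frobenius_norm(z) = 0.67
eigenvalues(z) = [(-0.52+0j), (0.02+0.01j), (0.02-0.01j)]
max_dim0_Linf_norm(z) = 0.42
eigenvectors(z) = [[0.12+0.00j, -0.91+0.00j, -0.91-0.00j], [(-0.35+0j), (0.26+0.02j), 0.26-0.02j], [(-0.93+0j), (-0.33-0.01j), (-0.33+0.01j)]]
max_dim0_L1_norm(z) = 0.8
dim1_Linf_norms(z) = [0.32, 0.21, 0.42]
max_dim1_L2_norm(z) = 0.5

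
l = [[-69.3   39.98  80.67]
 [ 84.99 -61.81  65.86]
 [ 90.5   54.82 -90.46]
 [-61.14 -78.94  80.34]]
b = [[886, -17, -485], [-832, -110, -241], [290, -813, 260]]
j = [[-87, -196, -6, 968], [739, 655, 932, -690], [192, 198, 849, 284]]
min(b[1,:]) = -832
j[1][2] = 932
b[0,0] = 886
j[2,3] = 284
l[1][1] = -61.81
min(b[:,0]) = -832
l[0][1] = 39.98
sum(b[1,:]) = -1183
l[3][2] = 80.34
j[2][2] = 849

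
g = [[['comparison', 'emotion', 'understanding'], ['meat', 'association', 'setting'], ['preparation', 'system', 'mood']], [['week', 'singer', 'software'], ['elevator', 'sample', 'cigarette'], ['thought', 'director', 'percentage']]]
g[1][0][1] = 'singer'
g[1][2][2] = 'percentage'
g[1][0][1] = 'singer'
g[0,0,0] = 'comparison'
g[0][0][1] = 'emotion'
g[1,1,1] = 'sample'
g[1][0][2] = 'software'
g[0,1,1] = 'association'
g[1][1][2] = 'cigarette'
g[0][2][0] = 'preparation'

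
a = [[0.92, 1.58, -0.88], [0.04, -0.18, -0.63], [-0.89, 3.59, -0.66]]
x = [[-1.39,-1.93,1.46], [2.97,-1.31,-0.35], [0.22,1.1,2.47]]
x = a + [[-2.31, -3.51, 2.34],[2.93, -1.13, 0.28],[1.11, -2.49, 3.13]]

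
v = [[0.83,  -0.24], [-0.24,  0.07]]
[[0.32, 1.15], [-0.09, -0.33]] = v @ [[-0.02, 0.96], [-1.40, -1.48]]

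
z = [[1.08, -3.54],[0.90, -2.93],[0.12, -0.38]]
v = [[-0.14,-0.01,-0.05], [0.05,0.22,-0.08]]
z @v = [[-0.33,-0.79,0.23], [-0.27,-0.65,0.19], [-0.04,-0.08,0.02]]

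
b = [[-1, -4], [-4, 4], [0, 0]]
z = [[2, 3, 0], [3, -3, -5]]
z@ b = [[-14, 4], [9, -24]]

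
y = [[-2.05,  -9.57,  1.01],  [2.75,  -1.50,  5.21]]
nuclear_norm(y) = 15.81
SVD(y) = [[-0.98, -0.22], [-0.22, 0.98]] @ diag([9.995587049892324, 5.81827633651281]) @ [[0.14, 0.97, -0.21], [0.54, 0.10, 0.84]]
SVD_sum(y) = [[-1.37, -9.44, 2.07], [-0.30, -2.1, 0.46]] + [[-0.68,-0.13,-1.06], [3.05,0.6,4.75]]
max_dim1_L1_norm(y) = 12.63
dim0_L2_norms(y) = [3.43, 9.69, 5.31]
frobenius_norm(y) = 11.57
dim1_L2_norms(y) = [9.84, 6.08]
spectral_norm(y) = 10.00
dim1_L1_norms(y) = [12.63, 9.46]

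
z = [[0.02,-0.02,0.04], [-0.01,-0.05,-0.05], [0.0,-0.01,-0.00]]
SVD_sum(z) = [[0.01, 0.01, 0.02],[-0.02, -0.04, -0.06],[-0.0, -0.00, -0.00]] + [[0.01, -0.03, 0.02], [0.01, -0.01, 0.01], [0.0, -0.01, 0.0]] + [[0.00, 0.00, -0.00], [0.0, 0.00, -0.0], [-0.0, -0.00, 0.00]]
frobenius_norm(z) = 0.09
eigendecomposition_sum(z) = [[-0.0, -0.01, -0.01], [-0.01, -0.05, -0.04], [-0.0, -0.01, -0.01]] + [[0.02, -0.01, 0.05], [-0.0, 0.00, -0.01], [0.00, -0.0, 0.00]] + [[0.0,0.0,-0.01], [0.00,0.00,-0.0], [-0.0,-0.00,0.00]]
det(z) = -0.00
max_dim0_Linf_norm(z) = 0.05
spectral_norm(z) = 0.07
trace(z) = -0.03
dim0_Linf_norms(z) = [0.02, 0.05, 0.05]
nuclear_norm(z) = 0.12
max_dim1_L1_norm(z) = 0.11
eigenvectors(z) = [[0.16, -0.98, -0.94], [0.97, 0.17, -0.12], [0.16, -0.07, 0.32]]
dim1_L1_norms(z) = [0.08, 0.11, 0.01]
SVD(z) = [[-0.35,-0.93,-0.15], [0.93,-0.33,-0.13], [0.07,-0.18,0.98]] @ diag([0.07473327129237091, 0.044852358662400796, 0.001789995631349891]) @ [[-0.22, -0.54, -0.81], [-0.34, 0.82, -0.46], [-0.92, -0.18, 0.36]]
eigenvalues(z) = [-0.06, 0.03, 0.0]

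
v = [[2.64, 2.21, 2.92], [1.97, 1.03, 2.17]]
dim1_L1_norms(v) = [7.77, 5.17]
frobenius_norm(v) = 5.48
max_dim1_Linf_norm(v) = 2.92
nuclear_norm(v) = 5.91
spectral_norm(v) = 5.46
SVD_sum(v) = [[2.72, 1.99, 3.00], [1.86, 1.36, 2.05]] + [[-0.08, 0.22, -0.08], [0.11, -0.33, 0.12]]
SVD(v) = [[-0.83, -0.56], [-0.56, 0.83]] @ diag([5.462056710979944, 0.44354986871710966]) @ [[-0.6,-0.44,-0.67],[0.30,-0.9,0.32]]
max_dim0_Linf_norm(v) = 2.92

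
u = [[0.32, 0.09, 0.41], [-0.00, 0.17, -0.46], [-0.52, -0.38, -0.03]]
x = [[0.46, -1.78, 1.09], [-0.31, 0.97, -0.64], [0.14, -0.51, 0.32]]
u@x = [[0.18, -0.69, 0.42], [-0.12, 0.40, -0.26], [-0.13, 0.57, -0.33]]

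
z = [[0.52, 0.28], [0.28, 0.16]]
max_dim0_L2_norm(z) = 0.59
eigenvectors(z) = [[0.88, -0.48], [0.48, 0.88]]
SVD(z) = [[-0.88, -0.48], [-0.48, 0.88]] @ diag([0.6728663395418647, 0.0071336604581352285]) @ [[-0.88, -0.48], [-0.48, 0.88]]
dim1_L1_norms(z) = [0.8, 0.44]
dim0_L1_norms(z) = [0.8, 0.44]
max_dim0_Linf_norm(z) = 0.52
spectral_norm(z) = 0.67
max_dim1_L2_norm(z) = 0.59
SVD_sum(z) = [[0.52, 0.28], [0.28, 0.15]] + [[0.00, -0.0], [-0.00, 0.01]]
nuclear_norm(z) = 0.68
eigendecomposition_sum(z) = [[0.52, 0.28], [0.28, 0.15]] + [[0.00, -0.0], [-0.0, 0.01]]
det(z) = 0.00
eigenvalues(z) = [0.67, 0.01]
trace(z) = 0.68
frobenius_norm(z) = 0.67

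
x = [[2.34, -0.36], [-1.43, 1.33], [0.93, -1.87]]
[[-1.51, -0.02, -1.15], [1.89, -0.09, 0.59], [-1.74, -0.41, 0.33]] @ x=[[-4.57, 2.67], [5.1, -1.9], [-3.18, -0.54]]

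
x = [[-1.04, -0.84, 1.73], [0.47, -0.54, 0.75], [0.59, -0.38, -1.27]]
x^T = [[-1.04,0.47,0.59], [-0.84,-0.54,-0.38], [1.73,0.75,-1.27]]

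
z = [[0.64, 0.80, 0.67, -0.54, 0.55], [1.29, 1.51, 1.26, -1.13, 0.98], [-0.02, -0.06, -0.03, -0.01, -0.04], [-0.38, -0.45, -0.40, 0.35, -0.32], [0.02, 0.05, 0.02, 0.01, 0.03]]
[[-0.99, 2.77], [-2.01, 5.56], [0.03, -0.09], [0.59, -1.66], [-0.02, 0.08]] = z @ [[-1.08, 2.48], [-0.27, 0.89], [0.11, -0.04], [0.42, -1.07], [0.13, -0.14]]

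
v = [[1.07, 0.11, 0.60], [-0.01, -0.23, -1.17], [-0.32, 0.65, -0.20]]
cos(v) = [[0.56, -0.24, -0.19],[-0.19, 1.38, -0.28],[0.14, 0.17, 1.48]]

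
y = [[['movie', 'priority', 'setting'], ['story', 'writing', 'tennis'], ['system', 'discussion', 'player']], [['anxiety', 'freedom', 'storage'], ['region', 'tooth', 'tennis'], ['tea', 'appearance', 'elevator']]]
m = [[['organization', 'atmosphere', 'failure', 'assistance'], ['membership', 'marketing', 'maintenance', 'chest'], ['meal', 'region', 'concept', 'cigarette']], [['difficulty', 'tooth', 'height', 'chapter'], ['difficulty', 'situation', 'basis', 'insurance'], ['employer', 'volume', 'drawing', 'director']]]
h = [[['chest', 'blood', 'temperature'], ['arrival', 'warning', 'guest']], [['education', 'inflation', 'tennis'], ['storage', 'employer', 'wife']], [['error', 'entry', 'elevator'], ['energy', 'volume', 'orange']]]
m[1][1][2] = 'basis'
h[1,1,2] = 'wife'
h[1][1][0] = 'storage'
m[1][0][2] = 'height'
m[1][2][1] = 'volume'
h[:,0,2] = ['temperature', 'tennis', 'elevator']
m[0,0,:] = ['organization', 'atmosphere', 'failure', 'assistance']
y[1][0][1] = 'freedom'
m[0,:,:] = [['organization', 'atmosphere', 'failure', 'assistance'], ['membership', 'marketing', 'maintenance', 'chest'], ['meal', 'region', 'concept', 'cigarette']]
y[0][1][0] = 'story'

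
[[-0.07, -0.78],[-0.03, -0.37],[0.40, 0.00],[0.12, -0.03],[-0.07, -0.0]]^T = [[-0.07, -0.03, 0.4, 0.12, -0.07], [-0.78, -0.37, 0.00, -0.03, -0.0]]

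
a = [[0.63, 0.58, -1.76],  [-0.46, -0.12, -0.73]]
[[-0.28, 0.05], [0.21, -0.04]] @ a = [[-0.20, -0.17, 0.46], [0.15, 0.13, -0.34]]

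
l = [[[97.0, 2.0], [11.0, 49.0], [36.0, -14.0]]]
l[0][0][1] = 2.0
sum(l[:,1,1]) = 49.0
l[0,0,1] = 2.0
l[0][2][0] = 36.0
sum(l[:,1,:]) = 60.0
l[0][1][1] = 49.0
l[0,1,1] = 49.0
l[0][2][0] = 36.0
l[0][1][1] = 49.0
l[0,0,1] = 2.0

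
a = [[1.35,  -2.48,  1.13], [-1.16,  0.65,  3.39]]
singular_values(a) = [3.66, 3.02]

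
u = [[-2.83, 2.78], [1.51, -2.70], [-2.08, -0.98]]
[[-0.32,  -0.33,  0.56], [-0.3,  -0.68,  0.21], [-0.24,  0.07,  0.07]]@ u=[[-0.76, -0.55], [-0.61, 0.80], [0.64, -0.92]]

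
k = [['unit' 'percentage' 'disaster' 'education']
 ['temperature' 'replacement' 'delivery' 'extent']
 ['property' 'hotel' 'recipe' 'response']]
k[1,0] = 'temperature'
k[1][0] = 'temperature'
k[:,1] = ['percentage', 'replacement', 'hotel']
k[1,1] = 'replacement'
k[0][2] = 'disaster'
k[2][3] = 'response'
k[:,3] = ['education', 'extent', 'response']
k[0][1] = 'percentage'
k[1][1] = 'replacement'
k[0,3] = 'education'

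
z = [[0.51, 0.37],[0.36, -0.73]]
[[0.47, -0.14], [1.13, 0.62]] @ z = [[0.19, 0.28],[0.80, -0.03]]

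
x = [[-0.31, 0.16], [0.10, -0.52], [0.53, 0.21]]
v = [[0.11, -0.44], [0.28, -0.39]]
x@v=[[0.01, 0.07], [-0.13, 0.16], [0.12, -0.32]]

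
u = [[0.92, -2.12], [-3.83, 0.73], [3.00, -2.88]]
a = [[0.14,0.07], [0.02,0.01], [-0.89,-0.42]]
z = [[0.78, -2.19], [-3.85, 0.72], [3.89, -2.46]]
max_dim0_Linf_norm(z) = 3.89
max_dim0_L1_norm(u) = 7.75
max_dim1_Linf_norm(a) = 0.89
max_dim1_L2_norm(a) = 0.98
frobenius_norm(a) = 1.00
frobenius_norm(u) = 6.15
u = z + a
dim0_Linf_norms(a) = [0.89, 0.42]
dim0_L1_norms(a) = [1.05, 0.5]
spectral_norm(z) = 6.16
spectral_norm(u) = 5.78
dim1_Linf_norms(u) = [2.12, 3.83, 3.0]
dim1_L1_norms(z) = [2.97, 4.57, 6.35]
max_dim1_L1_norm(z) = 6.35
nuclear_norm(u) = 7.88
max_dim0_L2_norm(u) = 4.95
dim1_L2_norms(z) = [2.32, 3.92, 4.6]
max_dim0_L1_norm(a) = 1.05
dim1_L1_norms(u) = [3.04, 4.56, 5.88]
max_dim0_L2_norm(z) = 5.53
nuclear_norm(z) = 8.15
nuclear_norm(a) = 1.00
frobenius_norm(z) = 6.48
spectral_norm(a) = 1.00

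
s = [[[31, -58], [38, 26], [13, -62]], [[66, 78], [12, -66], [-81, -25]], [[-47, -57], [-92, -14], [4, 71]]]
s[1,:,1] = [78, -66, -25]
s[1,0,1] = 78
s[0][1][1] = 26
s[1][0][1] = 78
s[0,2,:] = [13, -62]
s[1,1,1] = -66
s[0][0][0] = 31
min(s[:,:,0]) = -92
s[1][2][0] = -81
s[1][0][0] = 66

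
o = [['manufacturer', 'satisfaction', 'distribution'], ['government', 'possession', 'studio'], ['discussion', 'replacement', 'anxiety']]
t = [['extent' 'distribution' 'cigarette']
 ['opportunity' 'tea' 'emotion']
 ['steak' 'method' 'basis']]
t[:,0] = ['extent', 'opportunity', 'steak']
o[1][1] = 'possession'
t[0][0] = 'extent'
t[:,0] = ['extent', 'opportunity', 'steak']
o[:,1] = ['satisfaction', 'possession', 'replacement']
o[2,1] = 'replacement'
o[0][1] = 'satisfaction'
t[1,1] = 'tea'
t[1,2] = 'emotion'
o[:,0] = ['manufacturer', 'government', 'discussion']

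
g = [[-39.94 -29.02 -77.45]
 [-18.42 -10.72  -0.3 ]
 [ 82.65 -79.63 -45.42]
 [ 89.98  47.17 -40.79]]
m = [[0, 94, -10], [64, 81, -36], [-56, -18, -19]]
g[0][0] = -39.94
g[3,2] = -40.79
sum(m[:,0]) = 8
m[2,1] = -18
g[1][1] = -10.72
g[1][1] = -10.72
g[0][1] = -29.02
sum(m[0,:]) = 84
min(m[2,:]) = -56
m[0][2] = -10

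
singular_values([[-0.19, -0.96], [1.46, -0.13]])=[1.47, 0.97]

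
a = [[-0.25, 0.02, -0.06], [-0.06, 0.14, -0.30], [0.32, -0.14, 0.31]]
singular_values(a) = [0.59, 0.23, 0.0]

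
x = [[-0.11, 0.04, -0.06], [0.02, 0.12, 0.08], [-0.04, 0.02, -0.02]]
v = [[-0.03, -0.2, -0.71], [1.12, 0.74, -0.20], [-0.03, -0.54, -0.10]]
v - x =[[0.08, -0.24, -0.65], [1.10, 0.62, -0.28], [0.01, -0.56, -0.08]]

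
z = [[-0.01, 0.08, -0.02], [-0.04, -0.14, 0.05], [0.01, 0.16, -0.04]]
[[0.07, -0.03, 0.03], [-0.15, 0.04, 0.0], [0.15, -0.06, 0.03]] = z @ [[0.29,  0.06,  -0.96], [0.78,  -0.59,  0.19], [-0.55,  -0.81,  -0.22]]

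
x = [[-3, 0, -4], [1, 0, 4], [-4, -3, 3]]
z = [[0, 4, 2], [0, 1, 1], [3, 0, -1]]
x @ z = [[-12, -12, -2], [12, 4, -2], [9, -19, -14]]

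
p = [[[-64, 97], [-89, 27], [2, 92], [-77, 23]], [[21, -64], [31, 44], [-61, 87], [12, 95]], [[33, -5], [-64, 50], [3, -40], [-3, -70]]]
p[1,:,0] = [21, 31, -61, 12]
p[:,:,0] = [[-64, -89, 2, -77], [21, 31, -61, 12], [33, -64, 3, -3]]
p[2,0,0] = 33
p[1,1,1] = 44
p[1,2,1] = 87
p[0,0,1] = 97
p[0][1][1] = 27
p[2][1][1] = 50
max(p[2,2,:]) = 3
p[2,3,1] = -70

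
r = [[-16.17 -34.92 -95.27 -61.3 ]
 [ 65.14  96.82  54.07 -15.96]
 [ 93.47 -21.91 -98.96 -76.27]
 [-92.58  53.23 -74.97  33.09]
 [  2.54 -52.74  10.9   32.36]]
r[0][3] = -61.3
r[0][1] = -34.92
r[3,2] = -74.97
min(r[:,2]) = -98.96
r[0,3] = -61.3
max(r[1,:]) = 96.82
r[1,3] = -15.96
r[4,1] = -52.74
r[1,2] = 54.07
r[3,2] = -74.97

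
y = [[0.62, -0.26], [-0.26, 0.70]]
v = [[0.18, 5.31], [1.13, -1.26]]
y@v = [[-0.18, 3.62], [0.74, -2.26]]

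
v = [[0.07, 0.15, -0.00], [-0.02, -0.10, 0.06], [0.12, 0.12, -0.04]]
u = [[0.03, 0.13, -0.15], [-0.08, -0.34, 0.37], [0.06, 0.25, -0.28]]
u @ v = [[-0.02, -0.03, 0.01],  [0.05, 0.07, -0.04],  [-0.03, -0.05, 0.03]]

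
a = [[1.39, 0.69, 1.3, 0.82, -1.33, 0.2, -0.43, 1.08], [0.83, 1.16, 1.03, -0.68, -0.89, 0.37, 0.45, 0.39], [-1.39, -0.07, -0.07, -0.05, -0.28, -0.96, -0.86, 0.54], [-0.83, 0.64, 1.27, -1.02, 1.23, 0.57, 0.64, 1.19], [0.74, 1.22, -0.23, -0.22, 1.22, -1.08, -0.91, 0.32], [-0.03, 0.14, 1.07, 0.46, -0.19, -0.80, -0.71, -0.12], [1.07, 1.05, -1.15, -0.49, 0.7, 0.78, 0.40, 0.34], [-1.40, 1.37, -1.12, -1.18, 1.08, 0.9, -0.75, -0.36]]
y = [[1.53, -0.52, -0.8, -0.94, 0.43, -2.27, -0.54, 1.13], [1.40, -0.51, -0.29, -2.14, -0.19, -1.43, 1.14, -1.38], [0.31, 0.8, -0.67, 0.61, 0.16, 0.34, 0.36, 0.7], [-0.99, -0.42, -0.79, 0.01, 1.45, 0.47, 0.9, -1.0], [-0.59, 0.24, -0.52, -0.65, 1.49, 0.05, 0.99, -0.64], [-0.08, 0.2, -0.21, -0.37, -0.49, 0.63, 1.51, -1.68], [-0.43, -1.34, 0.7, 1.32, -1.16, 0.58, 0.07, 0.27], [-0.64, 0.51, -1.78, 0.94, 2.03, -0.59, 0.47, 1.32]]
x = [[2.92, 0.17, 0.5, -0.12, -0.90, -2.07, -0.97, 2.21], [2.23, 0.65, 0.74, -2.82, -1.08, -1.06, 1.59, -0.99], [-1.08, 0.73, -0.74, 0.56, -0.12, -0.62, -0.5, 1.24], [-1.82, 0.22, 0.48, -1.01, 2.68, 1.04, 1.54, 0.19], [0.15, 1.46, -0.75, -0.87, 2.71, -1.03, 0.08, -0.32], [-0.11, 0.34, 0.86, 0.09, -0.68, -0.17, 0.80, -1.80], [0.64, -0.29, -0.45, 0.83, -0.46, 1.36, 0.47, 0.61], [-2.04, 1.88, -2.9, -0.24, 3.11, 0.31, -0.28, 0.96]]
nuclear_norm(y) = 16.76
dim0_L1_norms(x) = [10.99, 5.74, 7.42, 6.54, 11.74, 7.66, 6.23, 8.32]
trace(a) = 1.92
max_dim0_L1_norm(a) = 7.68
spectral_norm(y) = 4.44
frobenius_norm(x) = 10.38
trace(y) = 3.87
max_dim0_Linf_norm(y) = 2.27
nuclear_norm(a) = 16.50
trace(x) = 5.79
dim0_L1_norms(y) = [5.97, 4.54, 5.76, 6.98, 7.4, 6.36, 5.98, 8.12]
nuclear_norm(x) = 23.45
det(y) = 0.11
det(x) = -54.59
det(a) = -13.89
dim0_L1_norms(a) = [7.68, 6.34, 7.24, 4.92, 6.92, 5.66, 5.15, 4.34]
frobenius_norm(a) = 6.84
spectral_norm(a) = 4.06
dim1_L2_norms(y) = [3.32, 3.49, 1.52, 2.43, 2.17, 2.44, 2.44, 3.34]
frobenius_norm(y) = 7.70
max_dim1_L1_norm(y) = 8.48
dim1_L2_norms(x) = [4.44, 4.44, 2.18, 3.91, 3.46, 2.29, 2.01, 5.19]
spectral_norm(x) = 7.14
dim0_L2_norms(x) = [4.75, 2.63, 3.39, 3.29, 5.18, 3.15, 2.65, 3.47]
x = y + a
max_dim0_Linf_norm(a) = 1.4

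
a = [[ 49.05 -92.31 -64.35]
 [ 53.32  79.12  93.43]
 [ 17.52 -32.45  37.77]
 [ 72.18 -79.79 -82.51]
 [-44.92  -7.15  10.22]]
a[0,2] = -64.35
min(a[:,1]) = -92.31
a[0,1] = -92.31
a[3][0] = 72.18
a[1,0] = 53.32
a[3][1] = -79.79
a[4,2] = 10.22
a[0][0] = 49.05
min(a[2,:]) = -32.45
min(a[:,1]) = -92.31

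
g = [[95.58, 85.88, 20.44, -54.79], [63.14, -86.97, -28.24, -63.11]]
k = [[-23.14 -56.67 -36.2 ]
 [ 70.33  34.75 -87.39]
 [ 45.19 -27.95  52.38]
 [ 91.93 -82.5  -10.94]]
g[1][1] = -86.97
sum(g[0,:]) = 147.10999999999999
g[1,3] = -63.11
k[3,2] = -10.94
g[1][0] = 63.14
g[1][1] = -86.97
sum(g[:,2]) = -7.799999999999997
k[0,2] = -36.2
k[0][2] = -36.2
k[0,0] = -23.14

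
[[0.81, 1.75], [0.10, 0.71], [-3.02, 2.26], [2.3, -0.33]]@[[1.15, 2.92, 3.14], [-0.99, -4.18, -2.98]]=[[-0.80,  -4.95,  -2.67],[-0.59,  -2.68,  -1.8],[-5.71,  -18.27,  -16.22],[2.97,  8.1,  8.21]]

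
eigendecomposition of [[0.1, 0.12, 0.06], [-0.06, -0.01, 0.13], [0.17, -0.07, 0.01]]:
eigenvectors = [[-0.74+0.00j,-0.12-0.36j,-0.12+0.36j], [-0.20+0.00j,0.69+0.00j,(0.69-0j)], [(-0.64+0j),-0.23+0.57j,-0.23-0.57j]]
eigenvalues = [(0.18+0j), (-0.04+0.14j), (-0.04-0.14j)]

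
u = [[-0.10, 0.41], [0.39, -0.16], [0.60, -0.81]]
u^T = [[-0.1,0.39,0.6], [0.41,-0.16,-0.81]]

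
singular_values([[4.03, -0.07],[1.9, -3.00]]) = [4.74, 2.52]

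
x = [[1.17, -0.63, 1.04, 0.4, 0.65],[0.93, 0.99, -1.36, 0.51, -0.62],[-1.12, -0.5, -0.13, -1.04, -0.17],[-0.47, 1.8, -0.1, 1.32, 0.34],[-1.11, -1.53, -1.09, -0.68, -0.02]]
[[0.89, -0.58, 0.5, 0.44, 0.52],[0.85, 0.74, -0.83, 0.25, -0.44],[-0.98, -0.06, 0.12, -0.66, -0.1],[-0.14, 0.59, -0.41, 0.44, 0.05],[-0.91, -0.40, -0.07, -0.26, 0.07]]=x @ [[0.77, 0.04, -0.06, 0.09, 0.06],  [0.04, 0.47, -0.22, -0.18, -0.05],  [-0.06, -0.22, 0.43, 0.01, -0.03],  [0.09, -0.18, 0.01, 0.63, -0.06],  [0.06, -0.05, -0.03, -0.06, 0.73]]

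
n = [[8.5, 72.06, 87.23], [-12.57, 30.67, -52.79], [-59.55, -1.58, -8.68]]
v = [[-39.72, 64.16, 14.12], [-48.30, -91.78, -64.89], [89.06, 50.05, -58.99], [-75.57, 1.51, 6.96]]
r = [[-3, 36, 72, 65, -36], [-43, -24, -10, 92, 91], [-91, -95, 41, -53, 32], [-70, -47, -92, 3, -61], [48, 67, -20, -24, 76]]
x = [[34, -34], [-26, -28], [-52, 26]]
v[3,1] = 1.51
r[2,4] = 32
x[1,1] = -28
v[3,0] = -75.57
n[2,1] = -1.58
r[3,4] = -61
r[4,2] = -20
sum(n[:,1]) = 101.15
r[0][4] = -36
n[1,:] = [-12.57, 30.67, -52.79]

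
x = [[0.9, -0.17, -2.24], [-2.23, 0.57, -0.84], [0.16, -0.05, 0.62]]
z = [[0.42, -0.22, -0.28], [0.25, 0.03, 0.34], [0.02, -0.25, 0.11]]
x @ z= [[0.29, 0.36, -0.56], [-0.81, 0.72, 0.73], [0.07, -0.19, 0.01]]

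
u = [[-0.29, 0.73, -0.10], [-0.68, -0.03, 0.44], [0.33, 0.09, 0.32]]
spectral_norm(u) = 0.89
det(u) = 0.28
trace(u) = 0.00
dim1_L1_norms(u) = [1.12, 1.15, 0.74]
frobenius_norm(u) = 1.23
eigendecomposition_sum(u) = [[(-0.15+0.35j), 0.34+0.07j, (-0.11-0.14j)], [(-0.35-0.13j), -0.05+0.34j, (0.13-0.12j)], [(0.14+0j), (-0.02-0.13j), (-0.03+0.06j)]] + [[(-0.15-0.35j), (0.34-0.07j), (-0.11+0.14j)], [(-0.35+0.13j), (-0.05-0.34j), (0.13+0.12j)], [0.14-0.00j, -0.02+0.13j, (-0.03-0.06j)]] + [[(0.01+0j),0.04-0.00j,0.12-0.00j], [0.02+0.00j,0.06-0.00j,0.18-0.00j], [0.05+0.00j,0.14-0.00j,(0.39-0j)]]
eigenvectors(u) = [[(0.69+0j),0.69-0.00j,(0.27+0j)],[(0.04+0.67j),(0.04-0.67j),(0.4+0j)],[(-0.1-0.24j),(-0.1+0.24j),(0.87+0j)]]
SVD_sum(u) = [[-0.49, 0.28, 0.13], [-0.55, 0.32, 0.15], [0.14, -0.08, -0.04]] + [[0.18, 0.43, -0.27],[-0.16, -0.38, 0.23],[0.01, 0.02, -0.01]] + [[0.02, 0.01, 0.04], [0.03, 0.02, 0.06], [0.19, 0.15, 0.37]]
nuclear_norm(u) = 2.05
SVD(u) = [[-0.65, 0.75, 0.09], [-0.74, -0.66, 0.16], [0.18, 0.03, 0.98]] @ diag([0.8908202968968514, 0.714268269178324, 0.4467214325299467]) @ [[0.84,  -0.49,  -0.23],  [0.33,  0.80,  -0.49],  [0.42,  0.34,  0.84]]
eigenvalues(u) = [(-0.23+0.75j), (-0.23-0.75j), (0.46+0j)]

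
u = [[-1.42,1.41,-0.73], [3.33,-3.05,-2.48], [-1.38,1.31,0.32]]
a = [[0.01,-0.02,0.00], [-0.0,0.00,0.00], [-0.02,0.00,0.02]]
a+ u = [[-1.41, 1.39, -0.73], [3.33, -3.05, -2.48], [-1.4, 1.31, 0.34]]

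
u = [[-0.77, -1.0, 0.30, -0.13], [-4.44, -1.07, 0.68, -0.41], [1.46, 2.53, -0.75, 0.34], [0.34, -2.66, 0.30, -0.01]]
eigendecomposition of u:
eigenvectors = [[(0.26+0j), -0.11+0.00j, (-0.03-0.02j), -0.03+0.02j],  [(0.6+0j), 0.44+0.00j, 0.03-0.04j, 0.03+0.04j],  [(-0.63+0j), (0.32+0j), 0.41-0.21j, (0.41+0.21j)],  [(0.42+0j), -0.83+0.00j, (0.89+0j), (0.89-0j)]]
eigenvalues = [(-4+0j), (1.33+0j), (0.04+0.05j), (0.04-0.05j)]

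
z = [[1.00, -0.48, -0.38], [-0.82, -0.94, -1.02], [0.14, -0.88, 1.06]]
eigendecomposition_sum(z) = [[-0.09-0.00j, (-0.3+0j), -0.13-0.00j], [-0.37-0.00j, (-1.21+0j), -0.54-0.00j], [-0.12-0.00j, -0.40+0.00j, -0.18-0.00j]] + [[0.55+0.50j, -0.09-0.26j, (-0.12+0.4j)],[(-0.23+0.36j), 0.13-0.08j, -0.24-0.03j],[0.13-1.16j, (-0.24+0.35j), 0.62-0.21j]] + [[(0.55-0.5j),(-0.09+0.26j),-0.12-0.40j], [(-0.23-0.36j),(0.13+0.08j),-0.24+0.03j], [(0.13+1.16j),(-0.24-0.35j),0.62+0.21j]]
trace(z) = 1.12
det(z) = -2.57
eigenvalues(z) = [(-1.48+0j), (1.3+0.21j), (1.3-0.21j)]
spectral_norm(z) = 1.66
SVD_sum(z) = [[0.03, 0.02, 0.05], [-0.77, -0.44, -1.23], [0.34, 0.20, 0.55]] + [[0.04, -0.43, 0.13], [0.05, -0.51, 0.15], [0.11, -1.1, 0.33]] + [[0.93, -0.07, -0.55], [-0.1, 0.01, 0.06], [-0.31, 0.02, 0.19]]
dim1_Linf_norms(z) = [1.0, 1.02, 1.06]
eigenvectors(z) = [[0.23+0.00j, (-0.3+0.41j), (-0.3-0.41j)],[(0.92+0j), -0.27-0.13j, -0.27+0.13j],[(0.31+0j), (0.81+0j), 0.81-0.00j]]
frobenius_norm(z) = 2.43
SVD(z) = [[-0.03, -0.33, -0.94], [0.91, -0.39, 0.11], [-0.41, -0.86, 0.32]] @ diag([1.661270700777114, 1.3452943272868085, 1.1485481407888183]) @ [[-0.51, -0.29, -0.81],[-0.1, 0.95, -0.28],[-0.86, 0.07, 0.51]]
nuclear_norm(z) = 4.16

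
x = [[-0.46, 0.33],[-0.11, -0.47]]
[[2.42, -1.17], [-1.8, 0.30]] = x @ [[-2.15, 1.78],[4.34, -1.06]]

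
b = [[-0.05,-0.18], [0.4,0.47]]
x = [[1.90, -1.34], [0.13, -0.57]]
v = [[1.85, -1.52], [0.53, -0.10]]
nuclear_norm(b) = 0.72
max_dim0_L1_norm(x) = 2.03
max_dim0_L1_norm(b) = 0.65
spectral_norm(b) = 0.64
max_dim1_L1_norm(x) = 3.24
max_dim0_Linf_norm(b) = 0.47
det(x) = -0.91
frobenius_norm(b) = 0.64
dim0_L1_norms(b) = [0.45, 0.65]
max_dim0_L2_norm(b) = 0.5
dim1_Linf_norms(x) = [1.9, 0.57]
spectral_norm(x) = 2.37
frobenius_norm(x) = 2.40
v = x + b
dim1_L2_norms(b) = [0.19, 0.62]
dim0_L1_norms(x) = [2.03, 1.91]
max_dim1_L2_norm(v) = 2.39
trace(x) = 1.33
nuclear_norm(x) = 2.75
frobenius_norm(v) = 2.45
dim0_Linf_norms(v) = [1.85, 1.52]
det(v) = 0.62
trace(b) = 0.42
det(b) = 0.05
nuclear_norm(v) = 2.70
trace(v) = 1.75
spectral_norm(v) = 2.44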